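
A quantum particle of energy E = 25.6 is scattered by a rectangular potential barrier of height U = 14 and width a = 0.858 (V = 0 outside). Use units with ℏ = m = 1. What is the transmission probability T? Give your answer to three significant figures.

Above the barrier the interior wavenumber is k₂ = √(2m(E − U))/ℏ = 4.817, giving phase k₂a = 4.133.
T = [1 + U² sin²(k₂a) / (4E(E − U))]⁻¹ = 1/1.115 = 0.896.

T = 0.896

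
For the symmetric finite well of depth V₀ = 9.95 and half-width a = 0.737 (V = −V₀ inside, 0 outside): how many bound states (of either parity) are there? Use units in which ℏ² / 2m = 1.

The dimensionless depth is z₀ = a√(2mV₀)/ℏ = 0.737 × √(9.950) = 2.325.
A new bound state (alternating even/odd) appears each time z₀ passes a multiple of π/2, so N = ⌊2z₀/π⌋ + 1 = ⌊1.480⌋ + 1 = 2.

N = 2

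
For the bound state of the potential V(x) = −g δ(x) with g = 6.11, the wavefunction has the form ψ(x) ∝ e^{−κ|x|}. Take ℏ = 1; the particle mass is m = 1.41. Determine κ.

Integrate −(ℏ²/2m)ψ'' − gδ(x)ψ = Eψ from −ε to +ε: the ψ'' term gives ψ'(0⁺) − ψ'(0⁻) and the δ term gives −(2mg/ℏ²)ψ(0).
With ψ ∝ e^{−κ|x|} this yields −2κ = −2mg/ℏ², so κ = mg/ℏ² = 8.615.

κ = 8.62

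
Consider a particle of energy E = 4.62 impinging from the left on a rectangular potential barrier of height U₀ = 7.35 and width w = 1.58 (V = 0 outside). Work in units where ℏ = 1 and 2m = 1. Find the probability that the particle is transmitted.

T = 0.0200

E < U₀: inside the barrier ψ ∝ e^{±κx} with κ = √(2m(U₀ − E))/ℏ = 1.652.
κw = 2.611, sinh(κw) = 6.767.
The exact tunnelling result is T⁻¹ = 1 + U₀² sinh²(κw) / [4E(U₀ − E)] = 50.03, so T = 0.0200.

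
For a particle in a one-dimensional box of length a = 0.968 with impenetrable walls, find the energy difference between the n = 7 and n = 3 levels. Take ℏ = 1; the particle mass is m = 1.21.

ΔE = 174

E_n = n²π²ℏ²/(2ma²), so ΔE = (7² − 3²) π²ℏ²/(2ma²).
ΔE = 40 × π² / (2 × 1.21 × 0.968²) = 174.1.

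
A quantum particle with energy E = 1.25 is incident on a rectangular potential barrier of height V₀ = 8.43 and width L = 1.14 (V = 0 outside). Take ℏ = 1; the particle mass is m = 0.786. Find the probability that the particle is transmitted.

Since E < V₀ the interior solution is evanescent with decay constant κ = √(2m(V₀ − E))/ℏ = 3.360.
κL = 3.830, sinh(κL) = 23.02.
The exact tunnelling result is T⁻¹ = 1 + V₀² sinh²(κL) / [4E(V₀ − E)] = 1050, so T = 0.000952.

T = 0.000952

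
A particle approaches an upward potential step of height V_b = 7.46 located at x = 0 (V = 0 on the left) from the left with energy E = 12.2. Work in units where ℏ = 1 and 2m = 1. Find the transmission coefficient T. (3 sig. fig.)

On each side the TISE gives plane waves with k = √(2m(E − V))/ℏ: k₁ = √(2·½·12.2) = 3.493, k₂ = √(2·½·4.74) = 2.177.
Matching ψ and ψ′ at x = 0 gives r = (k₁ − k₂)/(k₁ + k₂), so R = r² = 0.05384 and T = 1 − R = 0.9462.

T = 0.946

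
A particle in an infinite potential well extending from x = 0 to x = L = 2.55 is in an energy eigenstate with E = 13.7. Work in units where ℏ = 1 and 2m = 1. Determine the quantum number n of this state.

For an infinite well E_n = n²π²ℏ²/(2mL²), so n = (L/πℏ)√(2mE).
n = (2.55/π) × √(2 × 0.5 × 13.7) = 3.004 → n = 3.

n = 3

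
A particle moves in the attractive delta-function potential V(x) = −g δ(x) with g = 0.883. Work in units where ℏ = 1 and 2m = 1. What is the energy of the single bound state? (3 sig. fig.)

E = -0.195

For x ≠ 0 the bound state is ψ ∝ e^{−κ|x|}; integrating the TISE across the delta gives the cusp condition 2κ = 2mg/ℏ², so κ = 0.4415.
Then E = −ℏ²κ²/(2m) = −mg²/(2ℏ²) = -0.1949.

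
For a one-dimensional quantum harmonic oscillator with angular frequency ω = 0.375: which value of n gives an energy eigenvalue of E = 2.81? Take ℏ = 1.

n = 7

Invert E_n = (n + ½)ℏω: n = E/ℏω − ½ = 6.993, so n = 7.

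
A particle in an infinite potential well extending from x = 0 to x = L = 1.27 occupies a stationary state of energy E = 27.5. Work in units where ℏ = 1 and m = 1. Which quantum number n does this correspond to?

For an infinite well E_n = n²π²ℏ²/(2mL²), so n = (L/πℏ)√(2mE).
n = (1.27/π) × √(2 × 1 × 27.5) = 2.998 → n = 3.

n = 3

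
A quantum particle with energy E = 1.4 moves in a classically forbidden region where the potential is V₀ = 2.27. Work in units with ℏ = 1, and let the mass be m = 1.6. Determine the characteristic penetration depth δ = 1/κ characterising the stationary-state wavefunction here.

δ = 0.599

Since E < V₀ the TISE in this region is ψ'' = κ²ψ with κ = √(2m(V₀ − E))/ℏ.
κ = √(2 × 1.6 × 0.87) = 1.669. The penetration depth is δ = 1/κ = 0.599.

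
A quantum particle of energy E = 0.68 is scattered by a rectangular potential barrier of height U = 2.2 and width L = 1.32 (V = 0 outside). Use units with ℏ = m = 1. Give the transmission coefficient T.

T = 0.0338

E < U: inside the barrier ψ ∝ e^{±κx} with κ = √(2m(U − E))/ℏ = 1.744.
κL = 2.301, sinh(κL) = 4.945.
Matching ψ, ψ′ at both faces gives T = [1 + U² sinh²(κL) / (4E(U − E))]⁻¹ = 1/29.62 = 0.0338.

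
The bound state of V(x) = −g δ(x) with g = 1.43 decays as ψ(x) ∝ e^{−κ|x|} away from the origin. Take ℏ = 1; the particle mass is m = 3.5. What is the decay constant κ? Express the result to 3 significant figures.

κ = 5.01

Integrate −(ℏ²/2m)ψ'' − gδ(x)ψ = Eψ from −ε to +ε: the ψ'' term gives ψ'(0⁺) − ψ'(0⁻) and the δ term gives −(2mg/ℏ²)ψ(0).
With ψ ∝ e^{−κ|x|} this yields −2κ = −2mg/ℏ², so κ = mg/ℏ² = 5.005.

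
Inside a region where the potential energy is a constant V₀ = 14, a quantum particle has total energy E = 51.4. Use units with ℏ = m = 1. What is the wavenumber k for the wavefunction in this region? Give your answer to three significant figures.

With E > V₀ the solution is oscillatory, ψ ∝ e^{±ikx} with k = √(2m(E − V₀))/ℏ.
k = √(2 × 1 × 37.4) = 8.649.

k = 8.65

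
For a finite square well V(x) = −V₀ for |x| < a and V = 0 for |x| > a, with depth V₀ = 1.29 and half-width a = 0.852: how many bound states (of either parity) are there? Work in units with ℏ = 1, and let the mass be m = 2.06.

Define the well-strength parameter z₀ = (a/ℏ)√(2mV₀) = 0.852 × √(2·2.06·1.29) = 1.964.
The even/odd transcendental equations gain one root per π/2 in z₀, giving N = 1 + ⌊2z₀/π⌋ = 1 + ⌊1.250⌋ = 2.

N = 2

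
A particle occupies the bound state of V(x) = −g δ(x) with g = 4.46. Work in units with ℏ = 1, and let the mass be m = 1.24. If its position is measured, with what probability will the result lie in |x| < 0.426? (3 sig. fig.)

The normalised bound state is ψ = √κ e^{−κ|x|} with κ = mg/ℏ² = 5.530.
P(|x| < d) = ∫_{−d}^{d} κ e^{−2κ|x|} dx = 1 − e^{−2κd} = 1 − e^{−4.712} = 0.9910.

P = 0.991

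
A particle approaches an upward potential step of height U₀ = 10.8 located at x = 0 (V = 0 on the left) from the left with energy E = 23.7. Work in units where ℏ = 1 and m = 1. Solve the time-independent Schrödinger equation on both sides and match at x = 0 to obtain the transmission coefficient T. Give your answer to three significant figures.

On each side the TISE gives plane waves with k = √(2m(E − V))/ℏ: k₁ = √(2·1·23.7) = 6.885, k₂ = √(2·1·12.9) = 5.079.
Continuity of ψ and ψ′ at the step yields the reflection amplitude r = (k₁ − k₂)/(k₁ + k₂) = 0.1509; thus R = |r|² = 0.02277, T = 0.9772.

T = 0.977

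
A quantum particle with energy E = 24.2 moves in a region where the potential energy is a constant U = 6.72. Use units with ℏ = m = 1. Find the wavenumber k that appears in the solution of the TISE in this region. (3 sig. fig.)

With E > U the solution is oscillatory, ψ ∝ e^{±ikx} with k = √(2m(E − U))/ℏ.
k = √(2 × 1 × 17.48) = 5.913.

k = 5.91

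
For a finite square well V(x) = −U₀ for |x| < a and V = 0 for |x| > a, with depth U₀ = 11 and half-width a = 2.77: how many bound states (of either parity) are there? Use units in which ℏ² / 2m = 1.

The dimensionless depth is z₀ = a√(2mU₀)/ℏ = 2.77 × √(11.00) = 9.187.
The even/odd transcendental equations gain one root per π/2 in z₀, giving N = 1 + ⌊2z₀/π⌋ = 1 + ⌊5.849⌋ = 6.

N = 6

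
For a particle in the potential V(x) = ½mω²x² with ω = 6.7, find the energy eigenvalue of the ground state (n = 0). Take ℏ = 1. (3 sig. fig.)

Using E_n = (n + ½)ℏω: E_0 = 0.5 × 6.7 = 3.350.

E = 3.35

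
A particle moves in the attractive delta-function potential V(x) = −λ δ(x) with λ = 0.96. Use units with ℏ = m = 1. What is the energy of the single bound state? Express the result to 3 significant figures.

E = -0.461

For x ≠ 0 the bound state is ψ ∝ e^{−κ|x|}; integrating the TISE across the delta gives the cusp condition 2κ = 2mλ/ℏ², so κ = 0.9600.
Then E = −ℏ²κ²/(2m) = −mλ²/(2ℏ²) = -0.4608.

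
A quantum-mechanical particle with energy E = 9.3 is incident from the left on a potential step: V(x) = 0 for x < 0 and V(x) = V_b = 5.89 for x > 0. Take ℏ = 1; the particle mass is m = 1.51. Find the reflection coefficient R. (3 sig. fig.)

On each side the TISE gives plane waves with k = √(2m(E − V))/ℏ: k₁ = √(2·1.51·9.3) = 5.300, k₂ = √(2·1.51·3.41) = 3.209.
Continuity of ψ and ψ′ at the step yields the reflection amplitude r = (k₁ − k₂)/(k₁ + k₂) = 0.2457; thus R = |r|² = 0.06037, T = 0.9396.

R = 0.0604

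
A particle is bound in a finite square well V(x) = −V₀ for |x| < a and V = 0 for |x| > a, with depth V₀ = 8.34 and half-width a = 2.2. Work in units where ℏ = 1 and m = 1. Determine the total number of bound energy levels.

N = 6

Define the well-strength parameter z₀ = (a/ℏ)√(2mV₀) = 2.2 × √(2·1·8.34) = 8.985.
A new bound state (alternating even/odd) appears each time z₀ passes a multiple of π/2, so N = ⌊2z₀/π⌋ + 1 = ⌊5.720⌋ + 1 = 6.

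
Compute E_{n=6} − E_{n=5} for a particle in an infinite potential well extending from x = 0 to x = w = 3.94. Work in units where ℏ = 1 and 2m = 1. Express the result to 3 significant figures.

E_n = n²π²ℏ²/(2mw²), so ΔE = (6² − 5²) π²ℏ²/(2mw²).
ΔE = 11 × π² / (2 × 0.5 × 3.94²) = 6.994.

ΔE = 6.99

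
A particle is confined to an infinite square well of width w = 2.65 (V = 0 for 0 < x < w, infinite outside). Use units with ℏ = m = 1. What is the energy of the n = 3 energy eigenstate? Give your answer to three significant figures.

The infinite-well eigenfunctions ψ_n = √(2/w) sin(nπx/w) vanish at both walls, giving E_n = n²π²ℏ²/(2mw²).
E_3 = 3² × π² / (2 × 1 × 2.65²) = 6.324.

E = 6.32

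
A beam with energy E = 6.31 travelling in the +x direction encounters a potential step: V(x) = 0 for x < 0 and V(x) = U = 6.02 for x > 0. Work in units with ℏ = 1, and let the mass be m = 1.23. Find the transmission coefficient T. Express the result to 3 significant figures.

The wavenumbers are k₁ = √(2mE)/ℏ = 3.940 on the left and k₂ = √(2m(E − U))/ℏ = 0.8446 on the right.
Matching ψ and ψ′ at x = 0 gives r = (k₁ − k₂)/(k₁ + k₂), so R = r² = 0.4185 and T = 1 − R = 0.5815.

T = 0.581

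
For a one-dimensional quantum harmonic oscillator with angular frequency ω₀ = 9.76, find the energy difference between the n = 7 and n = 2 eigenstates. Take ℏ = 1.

ΔE = 48.8

E_n = ℏω₀(n + ½), so ΔE = (7 − 2) ℏω₀ = 5 × 9.76 = 48.80.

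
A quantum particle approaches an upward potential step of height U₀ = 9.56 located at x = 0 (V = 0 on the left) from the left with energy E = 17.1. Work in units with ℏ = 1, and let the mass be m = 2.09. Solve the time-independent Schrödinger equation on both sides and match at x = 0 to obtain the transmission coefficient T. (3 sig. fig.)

On each side the TISE gives plane waves with k = √(2m(E − V))/ℏ: k₁ = √(2·2.09·17.1) = 8.454, k₂ = √(2·2.09·7.54) = 5.614.
Matching ψ and ψ′ at x = 0 gives r = (k₁ − k₂)/(k₁ + k₂), so R = r² = 0.04076 and T = 1 − R = 0.9592.

T = 0.959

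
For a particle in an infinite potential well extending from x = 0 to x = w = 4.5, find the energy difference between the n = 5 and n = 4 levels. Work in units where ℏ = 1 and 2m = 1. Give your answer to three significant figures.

ΔE = 4.39

E_n = n²π²ℏ²/(2mw²), so ΔE = (5² − 4²) π²ℏ²/(2mw²).
ΔE = 9 × π² / (2 × 0.5 × 4.5²) = 4.386.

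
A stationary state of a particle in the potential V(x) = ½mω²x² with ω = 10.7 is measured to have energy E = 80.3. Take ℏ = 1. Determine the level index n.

n = 7

E_n = ℏω(n + ½) ⇒ n = E/(ℏω) − ½ = 80.3/10.7 − 0.5 = 7.005 → n = 7.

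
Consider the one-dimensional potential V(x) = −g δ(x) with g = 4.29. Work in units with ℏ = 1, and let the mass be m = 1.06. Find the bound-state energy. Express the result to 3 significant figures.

E = -9.75

For x ≠ 0 the bound state is ψ ∝ e^{−κ|x|}; integrating the TISE across the delta gives the cusp condition 2κ = 2mg/ℏ², so κ = 4.547.
Then E = −ℏ²κ²/(2m) = −mg²/(2ℏ²) = -9.754.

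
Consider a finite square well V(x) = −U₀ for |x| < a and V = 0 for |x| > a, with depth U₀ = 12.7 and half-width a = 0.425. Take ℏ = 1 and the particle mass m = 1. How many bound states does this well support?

The dimensionless depth is z₀ = a√(2mU₀)/ℏ = 0.425 × √(25.40) = 2.142.
The even/odd transcendental equations gain one root per π/2 in z₀, giving N = 1 + ⌊2z₀/π⌋ = 1 + ⌊1.364⌋ = 2.

N = 2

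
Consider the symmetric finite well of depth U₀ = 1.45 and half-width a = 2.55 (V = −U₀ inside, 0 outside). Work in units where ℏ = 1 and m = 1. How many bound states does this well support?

N = 3

Define the well-strength parameter z₀ = (a/ℏ)√(2mU₀) = 2.55 × √(2·1·1.45) = 4.342.
The even/odd transcendental equations gain one root per π/2 in z₀, giving N = 1 + ⌊2z₀/π⌋ = 1 + ⌊2.765⌋ = 3.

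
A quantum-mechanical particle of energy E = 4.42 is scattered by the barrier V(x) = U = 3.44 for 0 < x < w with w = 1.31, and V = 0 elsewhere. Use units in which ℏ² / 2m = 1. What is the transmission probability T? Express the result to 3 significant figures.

E > U: inside the barrier k₂ = √(2m(E − U))/ℏ = 0.9899, k₂w = 1.297.
Matching at both interfaces gives T⁻¹ = 1 + U² sin²(k₂w) / [4E(E − U)] = 1.633, hence T = 0.612.

T = 0.612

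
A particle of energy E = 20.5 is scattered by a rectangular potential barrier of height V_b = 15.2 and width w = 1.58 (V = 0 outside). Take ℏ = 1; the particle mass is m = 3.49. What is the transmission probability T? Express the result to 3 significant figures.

Above the barrier the interior wavenumber is k₂ = √(2m(E − V_b))/ℏ = 6.082, giving phase k₂w = 9.610.
Matching at both interfaces gives T⁻¹ = 1 + V_b² sin²(k₂w) / [4E(E − V_b)] = 1.018, hence T = 0.982.

T = 0.982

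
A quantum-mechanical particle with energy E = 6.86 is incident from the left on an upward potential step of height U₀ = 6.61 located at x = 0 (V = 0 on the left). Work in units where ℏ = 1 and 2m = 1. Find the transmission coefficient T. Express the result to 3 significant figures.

T = 0.538

On each side the TISE gives plane waves with k = √(2m(E − V))/ℏ: k₁ = √(2·½·6.86) = 2.619, k₂ = √(2·½·0.25) = 0.5000.
Continuity of ψ and ψ′ at the step yields the reflection amplitude r = (k₁ − k₂)/(k₁ + k₂) = 0.6794; thus R = |r|² = 0.4616, T = 0.5384.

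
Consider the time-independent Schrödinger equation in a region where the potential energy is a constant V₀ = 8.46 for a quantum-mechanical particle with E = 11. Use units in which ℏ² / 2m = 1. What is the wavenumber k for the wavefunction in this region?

With E > V₀ the solution is oscillatory, ψ ∝ e^{±ikx} with k = √(2m(E − V₀))/ℏ.
k = √(2 × 0.5 × 2.54) = 1.594.

k = 1.59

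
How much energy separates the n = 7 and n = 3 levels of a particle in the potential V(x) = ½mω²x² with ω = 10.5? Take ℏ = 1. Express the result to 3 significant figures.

ΔE = 42.0

E_n = ℏω(n + ½), so ΔE = (7 − 3) ℏω = 4 × 10.5 = 42.00.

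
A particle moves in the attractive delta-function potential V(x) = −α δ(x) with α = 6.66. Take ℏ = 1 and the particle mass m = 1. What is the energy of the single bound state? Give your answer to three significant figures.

E = -22.2

For x ≠ 0 the bound state is ψ ∝ e^{−κ|x|}; integrating the TISE across the delta gives the cusp condition 2κ = 2mα/ℏ², so κ = 6.660.
Then E = −ℏ²κ²/(2m) = −mα²/(2ℏ²) = -22.18.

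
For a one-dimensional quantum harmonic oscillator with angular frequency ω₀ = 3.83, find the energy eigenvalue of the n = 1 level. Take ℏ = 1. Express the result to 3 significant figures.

E = 5.75

Using E_n = (n + ½)ℏω₀: E_1 = 1.5 × 3.83 = 5.745.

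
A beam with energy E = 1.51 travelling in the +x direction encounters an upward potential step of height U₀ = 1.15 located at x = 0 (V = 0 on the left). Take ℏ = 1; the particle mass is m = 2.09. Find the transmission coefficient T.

On each side the TISE gives plane waves with k = √(2m(E − V))/ℏ: k₁ = √(2·2.09·1.51) = 2.512, k₂ = √(2·2.09·0.36) = 1.227.
Matching ψ and ψ′ at x = 0 gives r = (k₁ − k₂)/(k₁ + k₂), so R = r² = 0.1182 and T = 1 − R = 0.8818.

T = 0.882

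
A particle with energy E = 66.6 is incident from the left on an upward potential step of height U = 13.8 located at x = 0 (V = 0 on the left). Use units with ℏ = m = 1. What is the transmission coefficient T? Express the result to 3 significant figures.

The wavenumbers are k₁ = √(2mE)/ℏ = 11.54 on the left and k₂ = √(2m(E − U))/ℏ = 10.28 on the right.
Matching ψ and ψ′ at x = 0 gives r = (k₁ − k₂)/(k₁ + k₂), so R = r² = 0.003362 and T = 1 − R = 0.9966.

T = 0.997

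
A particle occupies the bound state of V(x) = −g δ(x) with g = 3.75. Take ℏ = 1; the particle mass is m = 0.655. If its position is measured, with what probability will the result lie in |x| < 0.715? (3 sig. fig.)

P = 0.970

The normalised bound state is ψ = √κ e^{−κ|x|} with κ = mg/ℏ² = 2.456.
P(|x| < d) = ∫_{−d}^{d} κ e^{−2κ|x|} dx = 1 − e^{−2κd} = 1 − e^{−3.512} = 0.9702.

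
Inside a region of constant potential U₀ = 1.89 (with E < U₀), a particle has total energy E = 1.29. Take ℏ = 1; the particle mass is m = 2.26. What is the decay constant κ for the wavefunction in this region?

κ = 1.65

Since E < U₀ the TISE in this region is ψ'' = κ²ψ with κ = √(2m(U₀ − E))/ℏ.
κ = √(2 × 2.26 × 0.6) = 1.647.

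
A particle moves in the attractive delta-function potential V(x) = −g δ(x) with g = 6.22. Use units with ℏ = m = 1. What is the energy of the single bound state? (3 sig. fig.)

For x ≠ 0 the bound state is ψ ∝ e^{−κ|x|}; integrating the TISE across the delta gives the cusp condition 2κ = 2mg/ℏ², so κ = 6.220.
Then E = −ℏ²κ²/(2m) = −mg²/(2ℏ²) = -19.34.

E = -19.3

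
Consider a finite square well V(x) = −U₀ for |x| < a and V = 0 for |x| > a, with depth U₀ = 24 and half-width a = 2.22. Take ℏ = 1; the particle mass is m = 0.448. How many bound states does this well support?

N = 7

Define the well-strength parameter z₀ = (a/ℏ)√(2mU₀) = 2.22 × √(2·0.448·24) = 10.29.
A new bound state (alternating even/odd) appears each time z₀ passes a multiple of π/2, so N = ⌊2z₀/π⌋ + 1 = ⌊6.554⌋ + 1 = 7.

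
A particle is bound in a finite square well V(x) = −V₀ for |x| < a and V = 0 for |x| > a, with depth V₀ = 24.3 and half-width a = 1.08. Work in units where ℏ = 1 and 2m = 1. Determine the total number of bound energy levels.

Define the well-strength parameter z₀ = (a/ℏ)√(2mV₀) = 1.08 × √(2·0.5·24.3) = 5.324.
The even/odd transcendental equations gain one root per π/2 in z₀, giving N = 1 + ⌊2z₀/π⌋ = 1 + ⌊3.389⌋ = 4.

N = 4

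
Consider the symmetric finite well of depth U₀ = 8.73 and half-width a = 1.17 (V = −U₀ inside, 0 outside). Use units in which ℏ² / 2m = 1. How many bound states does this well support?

N = 3

Define the well-strength parameter z₀ = (a/ℏ)√(2mU₀) = 1.17 × √(2·0.5·8.73) = 3.457.
A new bound state (alternating even/odd) appears each time z₀ passes a multiple of π/2, so N = ⌊2z₀/π⌋ + 1 = ⌊2.201⌋ + 1 = 3.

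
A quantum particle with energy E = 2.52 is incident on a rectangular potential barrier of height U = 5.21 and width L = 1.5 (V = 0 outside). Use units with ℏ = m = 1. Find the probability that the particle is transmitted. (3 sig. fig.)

Since E < U the interior solution is evanescent with decay constant κ = √(2m(U − E))/ℏ = 2.319.
κL = 3.479, sinh(κL) = 16.20.
Matching ψ, ψ′ at both faces gives T = [1 + U² sinh²(κL) / (4E(U − E))]⁻¹ = 1/263.8 = 0.00379.

T = 0.00379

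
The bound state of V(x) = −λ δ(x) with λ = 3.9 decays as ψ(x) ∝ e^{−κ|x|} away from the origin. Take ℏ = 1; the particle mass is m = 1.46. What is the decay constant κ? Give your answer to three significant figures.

κ = 5.69

Integrate −(ℏ²/2m)ψ'' − λδ(x)ψ = Eψ from −ε to +ε: the ψ'' term gives ψ'(0⁺) − ψ'(0⁻) and the δ term gives −(2mλ/ℏ²)ψ(0).
With ψ ∝ e^{−κ|x|} this yields −2κ = −2mλ/ℏ², so κ = mλ/ℏ² = 5.694.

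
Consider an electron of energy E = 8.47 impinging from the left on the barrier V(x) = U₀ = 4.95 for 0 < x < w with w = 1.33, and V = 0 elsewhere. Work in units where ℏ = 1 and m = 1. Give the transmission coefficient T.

Above the barrier the interior wavenumber is k₂ = √(2m(E − U₀))/ℏ = 2.653, giving phase k₂w = 3.529.
T = [1 + U₀² sin²(k₂w) / (4E(E − U₀))]⁻¹ = 1/1.029 = 0.972.

T = 0.972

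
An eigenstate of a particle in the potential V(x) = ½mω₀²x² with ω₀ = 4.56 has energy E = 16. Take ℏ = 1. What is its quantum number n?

E_n = ℏω₀(n + ½) ⇒ n = E/(ℏω₀) − ½ = 16/4.56 − 0.5 = 3.009 → n = 3.

n = 3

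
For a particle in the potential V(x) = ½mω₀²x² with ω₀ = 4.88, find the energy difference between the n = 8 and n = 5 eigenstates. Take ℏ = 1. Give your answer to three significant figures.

E_n = ℏω₀(n + ½), so ΔE = (8 − 5) ℏω₀ = 3 × 4.88 = 14.64.

ΔE = 14.6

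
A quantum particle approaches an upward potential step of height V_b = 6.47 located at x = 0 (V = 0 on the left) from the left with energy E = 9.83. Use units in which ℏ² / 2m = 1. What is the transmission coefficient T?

On each side the TISE gives plane waves with k = √(2m(E − V))/ℏ: k₁ = √(2·½·9.83) = 3.135, k₂ = √(2·½·3.36) = 1.833.
Continuity of ψ and ψ′ at the step yields the reflection amplitude r = (k₁ − k₂)/(k₁ + k₂) = 0.2621; thus R = |r|² = 0.06870, T = 0.9313.

T = 0.931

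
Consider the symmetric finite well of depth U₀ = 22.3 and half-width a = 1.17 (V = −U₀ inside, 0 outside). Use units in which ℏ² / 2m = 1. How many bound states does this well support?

N = 4

The dimensionless depth is z₀ = a√(2mU₀)/ℏ = 1.17 × √(22.30) = 5.525.
The even/odd transcendental equations gain one root per π/2 in z₀, giving N = 1 + ⌊2z₀/π⌋ = 1 + ⌊3.517⌋ = 4.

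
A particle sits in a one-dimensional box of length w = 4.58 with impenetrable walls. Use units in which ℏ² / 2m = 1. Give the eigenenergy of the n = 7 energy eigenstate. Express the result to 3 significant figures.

E = 23.1

Requiring ψ(0) = ψ(w) = 0 quantises k = nπ/w, hence E_n = ℏ²k²/2m = n²π²ℏ²/(2mw²).
E_7 = 7² × π² / (2 × 0.5 × 4.58²) = 23.05.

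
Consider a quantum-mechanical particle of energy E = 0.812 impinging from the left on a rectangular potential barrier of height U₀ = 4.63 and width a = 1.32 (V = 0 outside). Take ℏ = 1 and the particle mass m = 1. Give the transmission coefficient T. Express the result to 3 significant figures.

E < U₀: inside the barrier ψ ∝ e^{±κx} with κ = √(2m(U₀ − E))/ℏ = 2.763.
κa = 3.648, sinh(κa) = 19.18.
The exact tunnelling result is T⁻¹ = 1 + U₀² sinh²(κa) / [4E(U₀ − E)] = 636.8, so T = 0.00157.

T = 0.00157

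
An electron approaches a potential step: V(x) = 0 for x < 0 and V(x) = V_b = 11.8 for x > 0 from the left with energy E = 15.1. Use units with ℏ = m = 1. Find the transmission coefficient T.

On each side the TISE gives plane waves with k = √(2m(E − V))/ℏ: k₁ = √(2·1·15.1) = 5.495, k₂ = √(2·1·3.3) = 2.569.
Matching ψ and ψ′ at x = 0 gives r = (k₁ − k₂)/(k₁ + k₂), so R = r² = 0.1317 and T = 1 − R = 0.8683.

T = 0.868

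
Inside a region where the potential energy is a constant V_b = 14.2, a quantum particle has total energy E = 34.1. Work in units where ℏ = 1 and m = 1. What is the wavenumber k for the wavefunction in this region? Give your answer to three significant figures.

With E > V_b the solution is oscillatory, ψ ∝ e^{±ikx} with k = √(2m(E − V_b))/ℏ.
k = √(2 × 1 × 19.9) = 6.309.

k = 6.31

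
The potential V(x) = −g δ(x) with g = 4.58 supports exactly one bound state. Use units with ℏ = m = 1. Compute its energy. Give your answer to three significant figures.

E = -10.5

For x ≠ 0 the bound state is ψ ∝ e^{−κ|x|}; integrating the TISE across the delta gives the cusp condition 2κ = 2mg/ℏ², so κ = 4.580.
Then E = −ℏ²κ²/(2m) = −mg²/(2ℏ²) = -10.49.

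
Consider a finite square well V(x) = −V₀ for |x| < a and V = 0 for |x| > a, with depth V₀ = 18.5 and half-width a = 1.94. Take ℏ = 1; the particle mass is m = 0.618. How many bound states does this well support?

The dimensionless depth is z₀ = a√(2mV₀)/ℏ = 1.94 × √(22.87) = 9.277.
A new bound state (alternating even/odd) appears each time z₀ passes a multiple of π/2, so N = ⌊2z₀/π⌋ + 1 = ⌊5.906⌋ + 1 = 6.

N = 6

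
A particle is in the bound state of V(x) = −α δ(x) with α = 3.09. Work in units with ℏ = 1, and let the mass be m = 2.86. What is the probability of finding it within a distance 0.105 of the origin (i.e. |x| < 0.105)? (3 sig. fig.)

P = 0.844

The normalised bound state is ψ = √κ e^{−κ|x|} with κ = mα/ℏ² = 8.837.
P(|x| < d) = ∫_{−d}^{d} κ e^{−2κ|x|} dx = 1 − e^{−2κd} = 1 − e^{−1.856} = 0.8437.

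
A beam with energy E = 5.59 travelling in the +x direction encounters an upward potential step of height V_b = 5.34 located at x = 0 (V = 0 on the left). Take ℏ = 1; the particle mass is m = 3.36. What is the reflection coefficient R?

R = 0.424

The wavenumbers are k₁ = √(2mE)/ℏ = 6.129 on the left and k₂ = √(2m(E − V_b))/ℏ = 1.296 on the right.
Matching ψ and ψ′ at x = 0 gives r = (k₁ − k₂)/(k₁ + k₂), so R = r² = 0.4236 and T = 1 − R = 0.5764.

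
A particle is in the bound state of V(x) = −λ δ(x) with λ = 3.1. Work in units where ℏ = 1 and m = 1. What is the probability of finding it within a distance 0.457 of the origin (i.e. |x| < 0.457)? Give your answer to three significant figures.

The normalised bound state is ψ = √κ e^{−κ|x|} with κ = mλ/ℏ² = 3.100.
P(|x| < d) = ∫_{−d}^{d} κ e^{−2κ|x|} dx = 1 − e^{−2κd} = 1 − e^{−2.833} = 0.9412.

P = 0.941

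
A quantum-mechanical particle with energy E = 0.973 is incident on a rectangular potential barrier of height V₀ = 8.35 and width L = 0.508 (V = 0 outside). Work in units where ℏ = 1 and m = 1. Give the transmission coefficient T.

E < V₀: inside the barrier ψ ∝ e^{±κx} with κ = √(2m(V₀ − E))/ℏ = 3.841.
κL = 1.951, sinh(κL) = 3.448.
Matching ψ, ψ′ at both faces gives T = [1 + V₀² sinh²(κL) / (4E(V₀ − E))]⁻¹ = 1/29.87 = 0.0335.

T = 0.0335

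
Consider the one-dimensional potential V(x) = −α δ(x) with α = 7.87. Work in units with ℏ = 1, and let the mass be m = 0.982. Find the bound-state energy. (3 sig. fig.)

E = -30.4

The bound state is ψ(x) = √κ e^{−κ|x|}. The derivative jump ψ'(0⁺) − ψ'(0⁻) = −(2mα/ℏ²)ψ(0) fixes κ = mα/ℏ² = 7.728.
Then E = −ℏ²κ²/(2m) = −mα²/(2ℏ²) = -30.41.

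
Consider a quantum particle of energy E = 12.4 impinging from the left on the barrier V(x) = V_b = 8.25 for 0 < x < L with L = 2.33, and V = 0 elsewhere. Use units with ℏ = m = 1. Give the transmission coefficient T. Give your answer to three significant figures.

T = 0.946

Above the barrier the interior wavenumber is k₂ = √(2m(E − V_b))/ℏ = 2.881, giving phase k₂L = 6.713.
Matching at both interfaces gives T⁻¹ = 1 + V_b² sin²(k₂L) / [4E(E − V_b)] = 1.057, hence T = 0.946.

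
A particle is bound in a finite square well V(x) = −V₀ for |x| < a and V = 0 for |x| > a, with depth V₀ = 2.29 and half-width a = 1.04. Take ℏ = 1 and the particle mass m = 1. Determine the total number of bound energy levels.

N = 2

The dimensionless depth is z₀ = a√(2mV₀)/ℏ = 1.04 × √(4.580) = 2.226.
A new bound state (alternating even/odd) appears each time z₀ passes a multiple of π/2, so N = ⌊2z₀/π⌋ + 1 = ⌊1.417⌋ + 1 = 2.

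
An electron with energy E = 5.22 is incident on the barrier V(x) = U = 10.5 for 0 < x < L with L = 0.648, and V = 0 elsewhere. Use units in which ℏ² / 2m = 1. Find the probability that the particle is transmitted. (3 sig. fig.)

Since E < U the interior solution is evanescent with decay constant κ = √(2m(U − E))/ℏ = 2.298.
κL = 1.489, sinh(κL) = 2.104.
The exact tunnelling result is T⁻¹ = 1 + U² sinh²(κL) / [4E(U − E)] = 5.425, so T = 0.184.

T = 0.184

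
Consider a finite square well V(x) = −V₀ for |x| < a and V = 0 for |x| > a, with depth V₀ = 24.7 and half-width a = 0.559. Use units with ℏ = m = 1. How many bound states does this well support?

N = 3

The dimensionless depth is z₀ = a√(2mV₀)/ℏ = 0.559 × √(49.40) = 3.929.
A new bound state (alternating even/odd) appears each time z₀ passes a multiple of π/2, so N = ⌊2z₀/π⌋ + 1 = ⌊2.501⌋ + 1 = 3.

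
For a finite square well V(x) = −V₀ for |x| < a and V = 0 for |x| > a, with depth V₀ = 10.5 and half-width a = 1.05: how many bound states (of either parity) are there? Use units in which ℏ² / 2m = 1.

The dimensionless depth is z₀ = a√(2mV₀)/ℏ = 1.05 × √(10.50) = 3.402.
A new bound state (alternating even/odd) appears each time z₀ passes a multiple of π/2, so N = ⌊2z₀/π⌋ + 1 = ⌊2.166⌋ + 1 = 3.

N = 3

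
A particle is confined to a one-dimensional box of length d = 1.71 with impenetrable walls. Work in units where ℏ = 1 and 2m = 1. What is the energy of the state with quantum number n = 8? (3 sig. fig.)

E = 216

The infinite-well eigenfunctions ψ_n = √(2/d) sin(nπx/d) vanish at both walls, giving E_n = n²π²ℏ²/(2md²).
E_8 = 8² × π² / (2 × 0.5 × 1.71²) = 216.0.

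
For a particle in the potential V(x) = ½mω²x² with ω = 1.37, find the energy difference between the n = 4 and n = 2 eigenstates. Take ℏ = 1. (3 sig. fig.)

E_n = ℏω(n + ½), so ΔE = (4 − 2) ℏω = 2 × 1.37 = 2.740.

ΔE = 2.74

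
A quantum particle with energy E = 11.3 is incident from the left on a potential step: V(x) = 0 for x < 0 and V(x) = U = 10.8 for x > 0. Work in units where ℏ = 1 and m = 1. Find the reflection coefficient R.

R = 0.426

On each side the TISE gives plane waves with k = √(2m(E − V))/ℏ: k₁ = √(2·1·11.3) = 4.754, k₂ = √(2·1·0.5) = 1.000.
Continuity of ψ and ψ′ at the step yields the reflection amplitude r = (k₁ − k₂)/(k₁ + k₂) = 0.6524; thus R = |r|² = 0.4256, T = 0.5744.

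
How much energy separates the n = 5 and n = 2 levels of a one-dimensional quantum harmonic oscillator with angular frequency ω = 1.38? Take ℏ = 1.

ΔE = 4.14

E_n = ℏω(n + ½), so ΔE = (5 − 2) ℏω = 3 × 1.38 = 4.140.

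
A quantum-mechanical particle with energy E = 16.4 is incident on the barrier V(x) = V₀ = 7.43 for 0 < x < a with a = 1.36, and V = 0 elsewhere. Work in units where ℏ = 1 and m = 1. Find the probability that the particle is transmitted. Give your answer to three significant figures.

E > V₀: inside the barrier k₂ = √(2m(E − V₀))/ℏ = 4.236, k₂a = 5.760.
Matching at both interfaces gives T⁻¹ = 1 + V₀² sin²(k₂a) / [4E(E − V₀)] = 1.023, hence T = 0.977.

T = 0.977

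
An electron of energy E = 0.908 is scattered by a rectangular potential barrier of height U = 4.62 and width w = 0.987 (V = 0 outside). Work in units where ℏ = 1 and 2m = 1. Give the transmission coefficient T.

T = 0.0557

Since E < U the interior solution is evanescent with decay constant κ = √(2m(U − E))/ℏ = 1.927.
κw = 1.902, sinh(κw) = 3.274.
The exact tunnelling result is T⁻¹ = 1 + U² sinh²(κw) / [4E(U − E)] = 17.97, so T = 0.0557.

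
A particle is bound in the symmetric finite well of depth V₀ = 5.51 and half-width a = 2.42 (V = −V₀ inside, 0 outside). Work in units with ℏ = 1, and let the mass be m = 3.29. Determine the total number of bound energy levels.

N = 10

Define the well-strength parameter z₀ = (a/ℏ)√(2mV₀) = 2.42 × √(2·3.29·5.51) = 14.57.
The even/odd transcendental equations gain one root per π/2 in z₀, giving N = 1 + ⌊2z₀/π⌋ = 1 + ⌊9.277⌋ = 10.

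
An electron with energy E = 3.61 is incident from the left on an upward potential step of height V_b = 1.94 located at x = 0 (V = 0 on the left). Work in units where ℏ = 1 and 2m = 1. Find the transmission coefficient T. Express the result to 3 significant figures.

T = 0.964

The wavenumbers are k₁ = √(2mE)/ℏ = 1.900 on the left and k₂ = √(2m(E − V_b))/ℏ = 1.292 on the right.
Matching ψ and ψ′ at x = 0 gives r = (k₁ − k₂)/(k₁ + k₂), so R = r² = 0.03624 and T = 1 − R = 0.9638.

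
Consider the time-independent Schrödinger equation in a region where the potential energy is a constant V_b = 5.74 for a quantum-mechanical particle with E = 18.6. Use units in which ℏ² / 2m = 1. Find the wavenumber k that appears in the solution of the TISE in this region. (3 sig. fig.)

k = 3.59

With E > V_b the solution is oscillatory, ψ ∝ e^{±ikx} with k = √(2m(E − V_b))/ℏ.
k = √(2 × 0.5 × 12.86) = 3.586.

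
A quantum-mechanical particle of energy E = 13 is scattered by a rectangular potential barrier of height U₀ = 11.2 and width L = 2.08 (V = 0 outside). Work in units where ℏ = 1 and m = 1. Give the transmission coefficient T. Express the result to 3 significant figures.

T = 0.590

E > U₀: inside the barrier k₂ = √(2m(E − U₀))/ℏ = 1.897, k₂L = 3.947.
T = [1 + U₀² sin²(k₂L) / (4E(E − U₀))]⁻¹ = 1/1.696 = 0.590.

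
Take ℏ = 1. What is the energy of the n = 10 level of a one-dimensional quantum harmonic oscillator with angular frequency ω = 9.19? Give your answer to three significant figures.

Using E_n = (n + ½)ℏω: E_10 = 10.5 × 9.19 = 96.50.

E = 96.5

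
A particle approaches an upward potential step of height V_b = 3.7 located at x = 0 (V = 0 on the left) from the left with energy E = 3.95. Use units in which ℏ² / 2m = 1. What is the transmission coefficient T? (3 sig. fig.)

T = 0.642

The wavenumbers are k₁ = √(2mE)/ℏ = 1.987 on the left and k₂ = √(2m(E − V_b))/ℏ = 0.5000 on the right.
Continuity of ψ and ψ′ at the step yields the reflection amplitude r = (k₁ − k₂)/(k₁ + k₂) = 0.5980; thus R = |r|² = 0.3576, T = 0.6424.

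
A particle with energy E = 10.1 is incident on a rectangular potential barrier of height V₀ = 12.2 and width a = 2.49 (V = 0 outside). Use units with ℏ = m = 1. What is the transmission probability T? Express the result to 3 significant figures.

E < V₀: inside the barrier ψ ∝ e^{±κx} with κ = √(2m(V₀ − E))/ℏ = 2.049.
κa = 5.103, sinh(κa) = 82.25.
Matching ψ, ψ′ at both faces gives T = [1 + V₀² sinh²(κa) / (4E(V₀ − E))]⁻¹ = 1/11870 = 0.0000842.

T = 0.0000842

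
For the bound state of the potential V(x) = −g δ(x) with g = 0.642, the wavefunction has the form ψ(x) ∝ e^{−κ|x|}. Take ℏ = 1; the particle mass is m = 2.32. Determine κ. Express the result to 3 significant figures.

κ = 1.49

Integrating the TISE across x = 0 gives the cusp condition ψ'(0⁺) − ψ'(0⁻) = −(2mg/ℏ²)ψ(0).
With ψ ∝ e^{−κ|x|} this yields −2κ = −2mg/ℏ², so κ = mg/ℏ² = 1.489.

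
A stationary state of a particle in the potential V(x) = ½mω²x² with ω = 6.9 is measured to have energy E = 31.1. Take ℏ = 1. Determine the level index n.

Invert E_n = (n + ½)ℏω: n = E/ℏω − ½ = 4.007, so n = 4.

n = 4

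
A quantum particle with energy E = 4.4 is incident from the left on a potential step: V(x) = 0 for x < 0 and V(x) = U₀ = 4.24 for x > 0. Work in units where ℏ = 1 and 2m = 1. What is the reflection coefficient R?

R = 0.462

On each side the TISE gives plane waves with k = √(2m(E − V))/ℏ: k₁ = √(2·½·4.4) = 2.098, k₂ = √(2·½·0.16) = 0.4000.
Continuity of ψ and ψ′ at the step yields the reflection amplitude r = (k₁ − k₂)/(k₁ + k₂) = 0.6797; thus R = |r|² = 0.4620, T = 0.5380.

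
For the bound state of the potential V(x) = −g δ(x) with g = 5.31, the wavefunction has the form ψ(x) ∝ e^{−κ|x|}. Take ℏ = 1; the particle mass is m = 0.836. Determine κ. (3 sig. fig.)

Integrate −(ℏ²/2m)ψ'' − gδ(x)ψ = Eψ from −ε to +ε: the ψ'' term gives ψ'(0⁺) − ψ'(0⁻) and the δ term gives −(2mg/ℏ²)ψ(0).
With ψ ∝ e^{−κ|x|} this yields −2κ = −2mg/ℏ², so κ = mg/ℏ² = 4.439.

κ = 4.44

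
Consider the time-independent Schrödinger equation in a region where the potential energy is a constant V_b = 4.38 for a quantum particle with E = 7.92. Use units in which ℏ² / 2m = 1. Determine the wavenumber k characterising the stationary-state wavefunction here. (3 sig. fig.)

k = 1.88

With E > V_b the solution is oscillatory, ψ ∝ e^{±ikx} with k = √(2m(E − V_b))/ℏ.
k = √(2 × 0.5 × 3.54) = 1.881.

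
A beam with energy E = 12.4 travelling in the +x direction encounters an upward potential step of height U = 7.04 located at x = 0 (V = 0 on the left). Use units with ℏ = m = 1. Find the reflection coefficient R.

R = 0.0427

On each side the TISE gives plane waves with k = √(2m(E − V))/ℏ: k₁ = √(2·1·12.4) = 4.980, k₂ = √(2·1·5.36) = 3.274.
Matching ψ and ψ′ at x = 0 gives r = (k₁ − k₂)/(k₁ + k₂), so R = r² = 0.04271 and T = 1 − R = 0.9573.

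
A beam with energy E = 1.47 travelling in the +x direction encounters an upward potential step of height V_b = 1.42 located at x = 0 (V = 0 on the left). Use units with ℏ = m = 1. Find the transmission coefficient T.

The wavenumbers are k₁ = √(2mE)/ℏ = 1.715 on the left and k₂ = √(2m(E − V_b))/ℏ = 0.3162 on the right.
Continuity of ψ and ψ′ at the step yields the reflection amplitude r = (k₁ − k₂)/(k₁ + k₂) = 0.6886; thus R = |r|² = 0.4741, T = 0.5259.

T = 0.526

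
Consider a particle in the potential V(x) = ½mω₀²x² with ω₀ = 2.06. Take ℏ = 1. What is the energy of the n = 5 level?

E = 11.3

The oscillator eigenvalues are E_n = ℏω₀(n + ½), so E_5 = 2.06 × 5.5 = 11.33.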